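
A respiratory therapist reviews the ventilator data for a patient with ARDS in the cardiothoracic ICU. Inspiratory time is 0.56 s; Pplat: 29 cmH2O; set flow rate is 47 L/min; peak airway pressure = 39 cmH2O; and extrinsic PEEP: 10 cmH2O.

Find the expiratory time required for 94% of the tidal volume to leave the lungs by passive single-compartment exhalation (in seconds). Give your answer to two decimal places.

Flow: 47 L/min ÷ 60 = 0.7833 L/s.
Vt = flow × Ti = 0.7833 L/s × 0.56 s × 1000 mL/L = 438.65 mL.
R = (PIP − Pplat)/V̇ = (39 − 29) / 0.7833 = 10.0/0.7833 = 12.767 cmH2O·s/L.
C = Vt/(Pplat − PEEP) = 438.65 / (29 − 10) = 438.65/19.0 = 23.087 mL/cmH2O.
τ = R × C = 12.767 × 0.02309 L/cmH2O = 0.2948 s.
t = −τ·ln(1 − 0.94) = −0.2948·ln(0.06) = 0.8294 s.

0.83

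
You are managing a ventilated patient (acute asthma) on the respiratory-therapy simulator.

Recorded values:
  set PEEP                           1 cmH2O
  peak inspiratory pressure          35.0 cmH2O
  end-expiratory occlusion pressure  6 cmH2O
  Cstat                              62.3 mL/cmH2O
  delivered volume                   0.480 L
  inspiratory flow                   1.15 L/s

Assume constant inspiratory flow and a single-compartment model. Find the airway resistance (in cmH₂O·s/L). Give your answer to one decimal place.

Total PEEP = 6 cmH2O (set 1 + intrinsic 5); this is the baseline alveolar pressure.
Equation of motion (constant flow): PIP = Vt/C + R·V̇ + PEEP.
R·V̇ = PIP − Vt/C − PEEP = 35.0 − 480/62.3 − 6 = 35.0 − 7.705 − 6 = 21.295 cmH2O.
R = 21.295 / 1.15 = 18.517 cmH2O·s/L.

18.5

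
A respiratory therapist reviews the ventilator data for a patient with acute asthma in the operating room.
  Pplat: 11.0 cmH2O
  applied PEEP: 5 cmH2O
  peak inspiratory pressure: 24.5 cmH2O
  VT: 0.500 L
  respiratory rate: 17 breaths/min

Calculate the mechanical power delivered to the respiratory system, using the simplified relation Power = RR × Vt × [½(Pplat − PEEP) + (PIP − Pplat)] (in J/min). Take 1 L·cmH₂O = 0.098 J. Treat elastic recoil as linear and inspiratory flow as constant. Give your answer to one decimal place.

Per-breath work = Vt × [½(Pplat−PEEP) + (PIP−Pplat)] = 0.500 × [0.5×6.0 + 13.5] = 0.500 × 16.5 = 8.25 L·cmH2O.
Power = 17 × 8.25 = 140.25 L·cmH2O/min.
× 0.098 J/(L·cmH2O) → 13.745 J/min.

13.7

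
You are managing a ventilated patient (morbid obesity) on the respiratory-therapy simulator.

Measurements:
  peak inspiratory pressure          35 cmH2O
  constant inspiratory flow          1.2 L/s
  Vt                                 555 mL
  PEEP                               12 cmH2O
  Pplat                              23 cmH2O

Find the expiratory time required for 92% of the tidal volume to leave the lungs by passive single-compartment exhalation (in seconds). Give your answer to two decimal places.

1.27

R = (PIP − Pplat)/V̇ = (35 − 23) / 1.2 = 12.0/1.2 = 10.0 cmH2O·s/L.
C = Vt/(Pplat − PEEP) = 555.0 / (23 − 12) = 555.0/11.0 = 50.455 mL/cmH2O.
τ = R × C = 10.0 × 0.05046 L/cmH2O = 0.5046 s.
t = −τ·ln(1 − 0.92) = −0.5046·ln(0.08) = 1.274 s.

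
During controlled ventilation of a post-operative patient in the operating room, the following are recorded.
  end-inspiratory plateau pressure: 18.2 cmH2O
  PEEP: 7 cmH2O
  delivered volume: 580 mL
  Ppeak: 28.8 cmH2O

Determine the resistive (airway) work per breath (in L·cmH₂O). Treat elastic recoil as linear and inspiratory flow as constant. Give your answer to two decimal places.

With constant inspiratory flow the resistive pressure is constant at PIP − Pplat = 28.8 − 18.2 = 10.6 cmH2O, so resistive work = 10.6 × 0.580 = 6.148 L·cmH2O.

6.15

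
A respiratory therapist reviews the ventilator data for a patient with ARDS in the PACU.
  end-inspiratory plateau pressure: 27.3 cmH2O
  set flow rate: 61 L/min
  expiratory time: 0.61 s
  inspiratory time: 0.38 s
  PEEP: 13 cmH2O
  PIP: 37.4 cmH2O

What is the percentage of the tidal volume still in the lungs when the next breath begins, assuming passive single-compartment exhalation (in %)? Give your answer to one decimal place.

10.3

Flow: 61 L/min ÷ 60 = 1.0167 L/s.
Vt = flow × Ti = 1.0167 L/s × 0.38 s × 1000 mL/L = 386.35 mL.
R = (PIP − Pplat)/V̇ = (37.4 − 27.3) / 1.0167 = 10.1/1.0167 = 9.934 cmH2O·s/L.
C = Vt/(Pplat − PEEP) = 386.35 / (27.3 − 13) = 386.35/14.3 = 27.017 mL/cmH2O.
τ = R × C = 9.934 × 0.02702 L/cmH2O = 0.2684 s.
Fraction remaining at end-expiration = e^(−Te/τ) = e^(−0.61/0.2684) = 0.103 → 10.3%.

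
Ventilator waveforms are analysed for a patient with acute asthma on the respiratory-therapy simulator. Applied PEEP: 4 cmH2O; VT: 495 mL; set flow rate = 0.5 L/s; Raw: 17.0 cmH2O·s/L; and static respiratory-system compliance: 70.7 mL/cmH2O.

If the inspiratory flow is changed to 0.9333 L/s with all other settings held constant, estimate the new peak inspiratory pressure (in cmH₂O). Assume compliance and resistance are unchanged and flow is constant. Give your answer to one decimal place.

PIP = Vt/C + R·V̇ + PEEP (constant-flow equation of motion).
Only the resistive term changes: ΔPIP = R × ΔV̇ = 17.0 × (0.9333 − 0.5) = 17.0 × 0.4333 = 7.366 cmH2O.
Original PIP = 495/70.7 + 17.0×0.5 + 4 = 19.501 cmH2O; new PIP = 19.501 + (7.366) = 26.867 cmH2O.

26.9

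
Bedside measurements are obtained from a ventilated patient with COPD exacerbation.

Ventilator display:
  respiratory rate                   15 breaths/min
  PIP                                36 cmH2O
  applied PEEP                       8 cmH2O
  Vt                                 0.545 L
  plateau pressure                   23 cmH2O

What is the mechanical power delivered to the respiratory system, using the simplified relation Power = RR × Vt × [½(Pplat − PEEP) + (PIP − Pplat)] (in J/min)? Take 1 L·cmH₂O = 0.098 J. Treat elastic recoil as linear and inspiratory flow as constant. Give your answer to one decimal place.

16.4

Per-breath work = Vt × [½(Pplat−PEEP) + (PIP−Pplat)] = 0.545 × [0.5×15.0 + 13.0] = 0.545 × 20.5 = 11.173 L·cmH2O.
Power = 15 × 11.173 = 167.6 L·cmH2O/min.
× 0.098 J/(L·cmH2O) → 16.425 J/min.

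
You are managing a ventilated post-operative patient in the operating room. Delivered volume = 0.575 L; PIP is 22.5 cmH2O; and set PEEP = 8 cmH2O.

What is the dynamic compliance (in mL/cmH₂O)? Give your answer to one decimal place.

39.7

Dynamic compliance = Vt / (PIP − PEEP) = 575 / (22.5 − 8) = 575 / 14.5 = 39.655 mL/cmH2O.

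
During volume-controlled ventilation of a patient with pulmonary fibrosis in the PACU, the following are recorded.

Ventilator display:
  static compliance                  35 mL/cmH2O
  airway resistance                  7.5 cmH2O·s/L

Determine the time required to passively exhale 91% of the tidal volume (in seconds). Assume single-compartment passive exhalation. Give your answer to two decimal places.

0.63

τ = R × C = 7.5 × 35 mL/cmH2O = 7.5 × 0.035 L/cmH2O = 0.2625 s.
Exhaled fraction f = 1 − e^(−t/τ) → t = −τ·ln(1 − f) = −0.2625·ln(0.09) = 0.6321 s.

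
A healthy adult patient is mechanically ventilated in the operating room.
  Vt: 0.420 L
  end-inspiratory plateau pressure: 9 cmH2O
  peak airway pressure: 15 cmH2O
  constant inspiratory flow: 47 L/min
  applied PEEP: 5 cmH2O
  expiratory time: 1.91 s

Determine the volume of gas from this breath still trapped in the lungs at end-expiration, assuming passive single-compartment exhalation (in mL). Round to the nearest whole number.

Flow: 47 L/min ÷ 60 = 0.7833 L/s.
R = (PIP − Pplat)/V̇ = (15 − 9) / 0.7833 = 6.0/0.7833 = 7.66 cmH2O·s/L.
C = Vt/(Pplat − PEEP) = 420.0 / (9 − 5) = 420.0/4.0 = 105.0 mL/cmH2O.
τ = R × C = 7.66 × 0.105 L/cmH2O = 0.8043 s.
Fraction remaining = e^(−Te/τ) = e^(−1.91/0.8043) = 0.09304.
Trapped volume = 420.0 × 0.09304 = 39.077 mL.

39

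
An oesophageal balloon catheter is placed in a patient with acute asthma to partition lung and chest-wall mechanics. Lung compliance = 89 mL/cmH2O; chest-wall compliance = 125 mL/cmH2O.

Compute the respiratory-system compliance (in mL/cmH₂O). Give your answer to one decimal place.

Lung and chest wall are elastances in series: 1/Crs = 1/CL + 1/Ccw.
1/Crs = 1/89 + 1/125 = 0.01924.
Crs = 51.975 mL/cmH2O.

52.0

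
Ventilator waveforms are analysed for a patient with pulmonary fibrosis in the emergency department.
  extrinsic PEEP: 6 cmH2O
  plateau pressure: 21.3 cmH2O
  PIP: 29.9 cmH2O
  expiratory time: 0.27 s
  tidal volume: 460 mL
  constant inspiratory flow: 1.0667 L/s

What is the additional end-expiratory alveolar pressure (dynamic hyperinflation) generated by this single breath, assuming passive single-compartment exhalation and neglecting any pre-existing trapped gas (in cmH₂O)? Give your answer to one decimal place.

R = (PIP − Pplat)/V̇ = (29.9 − 21.3) / 1.0667 = 8.6/1.0667 = 8.062 cmH2O·s/L.
C = Vt/(Pplat − PEEP) = 460.0 / (21.3 − 6) = 460.0/15.3 = 30.065 mL/cmH2O.
τ = R × C = 8.062 × 0.03007 L/cmH2O = 0.2424 s.
Fraction remaining = e^(−Te/τ) = e^(−0.27/0.2424) = 0.3283; trapped volume = 460.0 × 0.3283 = 151.02 mL.
Additional alveolar pressure from trapping ≈ V_trapped / C = 151.02 / 30.065 = 5.023 cmH2O.

5.0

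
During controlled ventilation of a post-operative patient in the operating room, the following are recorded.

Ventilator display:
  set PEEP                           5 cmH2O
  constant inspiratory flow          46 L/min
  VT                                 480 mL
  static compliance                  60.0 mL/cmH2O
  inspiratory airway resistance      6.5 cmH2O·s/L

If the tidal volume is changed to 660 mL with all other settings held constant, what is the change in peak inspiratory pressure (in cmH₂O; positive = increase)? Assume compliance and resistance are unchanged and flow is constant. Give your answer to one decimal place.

PIP = Vt/C + R·V̇ + PEEP (constant-flow equation of motion).
Only the elastic term changes: ΔPIP = ΔVt / C = (660 − 480) / 60.0 = 3.0 cmH2O.

3.0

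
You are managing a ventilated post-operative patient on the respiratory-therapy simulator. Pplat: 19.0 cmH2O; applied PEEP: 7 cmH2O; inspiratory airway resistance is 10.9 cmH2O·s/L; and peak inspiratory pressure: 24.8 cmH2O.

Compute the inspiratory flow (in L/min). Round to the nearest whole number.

flow = (PIP − Pplat) / Raw = (24.8 − 19.0) / 10.9 = 0.5321 L/s × 60 = 31.926 L/min.

32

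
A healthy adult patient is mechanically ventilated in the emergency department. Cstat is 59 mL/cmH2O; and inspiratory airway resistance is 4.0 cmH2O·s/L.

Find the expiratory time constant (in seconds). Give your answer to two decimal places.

0.24

τ = R × C = 4.0 × 59 mL/cmH2O = 4.0 × 0.059 L/cmH2O = 0.236 s.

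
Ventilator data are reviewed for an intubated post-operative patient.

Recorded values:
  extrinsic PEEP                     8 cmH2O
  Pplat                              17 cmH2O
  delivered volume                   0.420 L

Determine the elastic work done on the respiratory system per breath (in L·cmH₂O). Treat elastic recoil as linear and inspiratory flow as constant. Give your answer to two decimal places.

Elastic work ≈ ½ × (Pplat − PEEP) × Vt = 0.5 × (17 − 8) × 0.420 L = 0.5 × 9.0 × 0.420 = 1.89 L·cmH2O.

1.89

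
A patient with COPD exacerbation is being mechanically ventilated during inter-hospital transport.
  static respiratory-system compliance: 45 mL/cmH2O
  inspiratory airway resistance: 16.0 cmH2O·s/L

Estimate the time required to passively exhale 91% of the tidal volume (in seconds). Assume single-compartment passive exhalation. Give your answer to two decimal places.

τ = R × C = 16.0 × 45 mL/cmH2O = 16.0 × 0.045 L/cmH2O = 0.72 s.
Exhaled fraction f = 1 − e^(−t/τ) → t = −τ·ln(1 − f) = −0.72·ln(0.09) = 1.734 s.

1.73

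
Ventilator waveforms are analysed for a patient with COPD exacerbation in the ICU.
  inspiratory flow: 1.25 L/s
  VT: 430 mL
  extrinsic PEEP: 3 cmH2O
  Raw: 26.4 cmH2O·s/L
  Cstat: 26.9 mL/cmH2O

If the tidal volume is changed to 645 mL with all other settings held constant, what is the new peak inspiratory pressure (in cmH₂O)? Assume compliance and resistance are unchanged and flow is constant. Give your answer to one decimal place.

60.0

PIP = Vt/C + R·V̇ + PEEP (constant-flow equation of motion).
Only the elastic term changes: ΔPIP = ΔVt / C = (645 − 430) / 26.9 = 7.993 cmH2O.
Original PIP = 430/26.9 + 26.4×1.25 + 3 = 51.985 cmH2O; new PIP = 51.985 + (7.993) = 59.978 cmH2O.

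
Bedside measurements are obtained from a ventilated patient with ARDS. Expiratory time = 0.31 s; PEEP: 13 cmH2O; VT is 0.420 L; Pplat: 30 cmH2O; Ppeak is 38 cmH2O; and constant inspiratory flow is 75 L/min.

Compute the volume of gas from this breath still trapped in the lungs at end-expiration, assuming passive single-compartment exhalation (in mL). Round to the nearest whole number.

Flow: 75 L/min ÷ 60 = 1.25 L/s.
R = (PIP − Pplat)/V̇ = (38 − 30) / 1.25 = 8.0/1.25 = 6.4 cmH2O·s/L.
C = Vt/(Pplat − PEEP) = 420.0 / (30 − 13) = 420.0/17.0 = 24.706 mL/cmH2O.
τ = R × C = 6.4 × 0.02471 L/cmH2O = 0.1581 s.
Fraction remaining = e^(−Te/τ) = e^(−0.31/0.1581) = 0.1407.
Trapped volume = 420.0 × 0.1407 = 59.094 mL.

59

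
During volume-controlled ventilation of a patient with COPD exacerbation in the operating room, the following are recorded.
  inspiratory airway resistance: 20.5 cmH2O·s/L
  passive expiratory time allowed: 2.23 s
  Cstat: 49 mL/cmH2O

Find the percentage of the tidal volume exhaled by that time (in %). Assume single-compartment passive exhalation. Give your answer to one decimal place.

τ = R × C = 20.5 × 49 mL/cmH2O = 20.5 × 0.049 L/cmH2O = 1.005 s.
Passive exhalation: V(t)/V₀ = e^(−t/τ) = e^(−2.23/1.005) = 0.1087.
Fraction exhaled = 1 − 0.1087 = 0.8913 → 89.13%.

89.1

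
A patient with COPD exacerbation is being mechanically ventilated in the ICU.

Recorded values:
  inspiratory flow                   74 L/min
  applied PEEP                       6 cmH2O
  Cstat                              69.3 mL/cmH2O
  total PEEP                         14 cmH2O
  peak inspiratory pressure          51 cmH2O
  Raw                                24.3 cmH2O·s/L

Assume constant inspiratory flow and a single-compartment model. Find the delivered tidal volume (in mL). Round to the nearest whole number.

487

Flow: 74 L/min ÷ 60 = 1.2333 L/s.
Total PEEP = 14 cmH2O (set 6 + intrinsic 8); this is the baseline alveolar pressure.
Equation of motion (constant flow): PIP = Vt/C + R·V̇ + PEEP.
Vt/C = PIP − R·V̇ − PEEP = 51 − 29.969 − 14 = 7.031 cmH2O.
Vt = C × 7.031 = 69.3 × 7.031 = 487.25 mL.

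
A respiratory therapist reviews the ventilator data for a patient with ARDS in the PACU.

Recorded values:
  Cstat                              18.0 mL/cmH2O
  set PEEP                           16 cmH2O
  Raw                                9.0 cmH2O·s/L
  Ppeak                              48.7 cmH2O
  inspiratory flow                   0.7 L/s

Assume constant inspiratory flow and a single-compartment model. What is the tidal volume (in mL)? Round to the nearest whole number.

Equation of motion (constant flow): PIP = Vt/C + R·V̇ + PEEP.
Vt/C = PIP − R·V̇ − PEEP = 48.7 − 6.3 − 16 = 26.4 cmH2O.
Vt = C × 26.4 = 18.0 × 26.4 = 475.2 mL.

475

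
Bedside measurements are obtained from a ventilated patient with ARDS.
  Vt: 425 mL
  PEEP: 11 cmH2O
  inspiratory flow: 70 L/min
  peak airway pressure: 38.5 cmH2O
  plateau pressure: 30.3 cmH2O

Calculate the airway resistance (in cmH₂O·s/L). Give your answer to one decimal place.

Flow: 70 L/min ÷ 60 = 1.1667 L/s.
Raw = (PIP − Pplat) / flow = (38.5 − 30.3) / 1.1667 = 8.2 / 1.1667 = 7.028 cmH2O·s/L.

7.0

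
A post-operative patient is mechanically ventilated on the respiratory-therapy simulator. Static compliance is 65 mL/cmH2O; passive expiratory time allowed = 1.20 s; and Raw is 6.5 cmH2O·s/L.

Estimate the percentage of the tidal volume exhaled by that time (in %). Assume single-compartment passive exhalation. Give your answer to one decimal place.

94.2

τ = R × C = 6.5 × 65 mL/cmH2O = 6.5 × 0.065 L/cmH2O = 0.4225 s.
Passive exhalation: V(t)/V₀ = e^(−t/τ) = e^(−1.20/0.4225) = 0.05841.
Fraction exhaled = 1 − 0.05841 = 0.9416 → 94.16%.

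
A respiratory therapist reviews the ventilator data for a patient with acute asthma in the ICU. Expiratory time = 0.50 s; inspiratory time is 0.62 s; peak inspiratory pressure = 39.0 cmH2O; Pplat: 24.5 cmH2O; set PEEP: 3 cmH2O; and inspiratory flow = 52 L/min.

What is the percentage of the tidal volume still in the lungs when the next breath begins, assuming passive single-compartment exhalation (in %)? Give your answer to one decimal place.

30.2

Flow: 52 L/min ÷ 60 = 0.8667 L/s.
Vt = flow × Ti = 0.8667 L/s × 0.62 s × 1000 mL/L = 537.35 mL.
R = (PIP − Pplat)/V̇ = (39.0 − 24.5) / 0.8667 = 14.5/0.8667 = 16.73 cmH2O·s/L.
C = Vt/(Pplat − PEEP) = 537.35 / (24.5 − 3) = 537.35/21.5 = 24.993 mL/cmH2O.
τ = R × C = 16.73 × 0.02499 L/cmH2O = 0.4181 s.
Fraction remaining at end-expiration = e^(−Te/τ) = e^(−0.50/0.4181) = 0.3024 → 30.24%.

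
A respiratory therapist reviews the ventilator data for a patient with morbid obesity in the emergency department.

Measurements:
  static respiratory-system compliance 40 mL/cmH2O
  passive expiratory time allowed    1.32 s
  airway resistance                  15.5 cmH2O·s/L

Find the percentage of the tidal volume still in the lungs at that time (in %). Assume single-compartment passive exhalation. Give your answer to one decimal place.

τ = R × C = 15.5 × 40 mL/cmH2O = 15.5 × 0.040 L/cmH2O = 0.62 s.
Passive exhalation: V(t)/V₀ = e^(−t/τ) = e^(−1.32/0.62) = 0.119.
Fraction remaining = 0.119 → 11.9%.

11.9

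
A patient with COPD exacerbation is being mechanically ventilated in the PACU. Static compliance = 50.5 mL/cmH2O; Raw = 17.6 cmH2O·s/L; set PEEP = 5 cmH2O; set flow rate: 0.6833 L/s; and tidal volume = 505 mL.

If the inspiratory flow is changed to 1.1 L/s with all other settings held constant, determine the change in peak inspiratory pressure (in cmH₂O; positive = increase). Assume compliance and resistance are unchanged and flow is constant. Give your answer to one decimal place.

7.3

PIP = Vt/C + R·V̇ + PEEP (constant-flow equation of motion).
Only the resistive term changes: ΔPIP = R × ΔV̇ = 17.6 × (1.1 − 0.6833) = 17.6 × 0.4167 = 7.334 cmH2O.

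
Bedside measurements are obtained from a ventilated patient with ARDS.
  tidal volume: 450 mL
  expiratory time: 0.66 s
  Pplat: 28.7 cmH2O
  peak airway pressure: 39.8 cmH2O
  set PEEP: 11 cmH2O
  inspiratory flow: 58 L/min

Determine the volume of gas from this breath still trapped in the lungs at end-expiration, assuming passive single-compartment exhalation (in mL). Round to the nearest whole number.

Flow: 58 L/min ÷ 60 = 0.9667 L/s.
R = (PIP − Pplat)/V̇ = (39.8 − 28.7) / 0.9667 = 11.1/0.9667 = 11.482 cmH2O·s/L.
C = Vt/(Pplat − PEEP) = 450.0 / (28.7 − 11) = 450.0/17.7 = 25.424 mL/cmH2O.
τ = R × C = 11.482 × 0.02542 L/cmH2O = 0.2919 s.
Fraction remaining = e^(−Te/τ) = e^(−0.66/0.2919) = 0.1042.
Trapped volume = 450.0 × 0.1042 = 46.89 mL.

47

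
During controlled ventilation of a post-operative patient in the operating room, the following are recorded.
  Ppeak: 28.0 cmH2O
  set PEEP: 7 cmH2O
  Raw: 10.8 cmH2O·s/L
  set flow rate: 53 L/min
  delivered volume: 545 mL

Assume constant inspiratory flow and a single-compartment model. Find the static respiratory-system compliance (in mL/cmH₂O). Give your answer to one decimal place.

Flow: 53 L/min ÷ 60 = 0.8833 L/s.
Equation of motion (constant flow): PIP = Vt/C + R·V̇ + PEEP.
Vt/C = PIP − R·V̇ − PEEP = 28.0 − 10.8×0.8833 − 7 = 28.0 − 9.54 − 7 = 11.46 cmH2O.
C = Vt / 11.46 = 545 / 11.46 = 47.557 mL/cmH2O.

47.6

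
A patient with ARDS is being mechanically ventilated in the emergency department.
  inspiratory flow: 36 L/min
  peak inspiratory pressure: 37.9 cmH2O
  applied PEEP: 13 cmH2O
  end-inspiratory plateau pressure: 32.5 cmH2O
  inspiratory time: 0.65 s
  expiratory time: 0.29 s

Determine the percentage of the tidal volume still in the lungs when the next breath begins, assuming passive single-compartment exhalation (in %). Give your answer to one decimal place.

20.0

Flow: 36 L/min ÷ 60 = 0.6 L/s.
Vt = flow × Ti = 0.6 L/s × 0.65 s × 1000 mL/L = 390.0 mL.
R = (PIP − Pplat)/V̇ = (37.9 − 32.5) / 0.6 = 5.4/0.6 = 9.0 cmH2O·s/L.
C = Vt/(Pplat − PEEP) = 390.0 / (32.5 − 13) = 390.0/19.5 = 20.0 mL/cmH2O.
τ = R × C = 9.0 × 0.02 L/cmH2O = 0.18 s.
Fraction remaining at end-expiration = e^(−Te/τ) = e^(−0.29/0.18) = 0.1997 → 19.97%.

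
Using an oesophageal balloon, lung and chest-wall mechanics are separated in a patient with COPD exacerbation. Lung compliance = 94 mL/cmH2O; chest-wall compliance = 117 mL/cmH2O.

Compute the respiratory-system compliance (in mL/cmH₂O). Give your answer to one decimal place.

Lung and chest wall are elastances in series: 1/Crs = 1/CL + 1/Ccw.
1/Crs = 1/94 + 1/117 = 0.01919.
Crs = 52.11 mL/cmH2O.

52.1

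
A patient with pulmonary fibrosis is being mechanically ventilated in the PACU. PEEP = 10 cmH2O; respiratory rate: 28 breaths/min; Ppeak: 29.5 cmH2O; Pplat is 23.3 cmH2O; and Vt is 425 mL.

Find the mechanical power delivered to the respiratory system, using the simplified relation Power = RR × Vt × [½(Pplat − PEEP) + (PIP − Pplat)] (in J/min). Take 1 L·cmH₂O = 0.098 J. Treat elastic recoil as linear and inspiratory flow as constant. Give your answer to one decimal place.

Per-breath work = Vt × [½(Pplat−PEEP) + (PIP−Pplat)] = 0.425 × [0.5×13.3 + 6.2] = 0.425 × 12.85 = 5.461 L·cmH2O.
Power = 28 × 5.461 = 152.91 L·cmH2O/min.
× 0.098 J/(L·cmH2O) → 14.985 J/min.

15.0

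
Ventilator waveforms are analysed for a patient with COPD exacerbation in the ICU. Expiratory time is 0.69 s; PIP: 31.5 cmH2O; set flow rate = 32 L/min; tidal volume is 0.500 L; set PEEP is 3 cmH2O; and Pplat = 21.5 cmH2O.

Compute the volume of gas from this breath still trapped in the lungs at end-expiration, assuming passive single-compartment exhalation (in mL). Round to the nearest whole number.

128

Flow: 32 L/min ÷ 60 = 0.5333 L/s.
R = (PIP − Pplat)/V̇ = (31.5 − 21.5) / 0.5333 = 10.0/0.5333 = 18.751 cmH2O·s/L.
C = Vt/(Pplat − PEEP) = 500.0 / (21.5 − 3) = 500.0/18.5 = 27.027 mL/cmH2O.
τ = R × C = 18.751 × 0.02703 L/cmH2O = 0.5068 s.
Fraction remaining = e^(−Te/τ) = e^(−0.69/0.5068) = 0.2563.
Trapped volume = 500.0 × 0.2563 = 128.15 mL.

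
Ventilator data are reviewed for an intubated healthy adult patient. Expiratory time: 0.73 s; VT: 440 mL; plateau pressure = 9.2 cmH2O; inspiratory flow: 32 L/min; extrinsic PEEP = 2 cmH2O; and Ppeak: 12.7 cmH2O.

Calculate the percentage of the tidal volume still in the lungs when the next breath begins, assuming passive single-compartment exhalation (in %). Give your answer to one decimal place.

Flow: 32 L/min ÷ 60 = 0.5333 L/s.
R = (PIP − Pplat)/V̇ = (12.7 − 9.2) / 0.5333 = 3.5/0.5333 = 6.563 cmH2O·s/L.
C = Vt/(Pplat − PEEP) = 440.0 / (9.2 − 2) = 440.0/7.2 = 61.111 mL/cmH2O.
τ = R × C = 6.563 × 0.06111 L/cmH2O = 0.4011 s.
Fraction remaining at end-expiration = e^(−Te/τ) = e^(−0.73/0.4011) = 0.162 → 16.2%.

16.2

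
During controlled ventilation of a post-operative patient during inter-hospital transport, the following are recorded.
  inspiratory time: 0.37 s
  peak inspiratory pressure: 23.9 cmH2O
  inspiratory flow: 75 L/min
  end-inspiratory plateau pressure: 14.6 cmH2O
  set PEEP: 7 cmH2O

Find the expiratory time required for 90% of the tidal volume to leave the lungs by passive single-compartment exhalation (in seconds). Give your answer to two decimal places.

Flow: 75 L/min ÷ 60 = 1.25 L/s.
Vt = flow × Ti = 1.25 L/s × 0.37 s × 1000 mL/L = 462.5 mL.
R = (PIP − Pplat)/V̇ = (23.9 − 14.6) / 1.25 = 9.3/1.25 = 7.44 cmH2O·s/L.
C = Vt/(Pplat − PEEP) = 462.5 / (14.6 − 7) = 462.5/7.6 = 60.855 mL/cmH2O.
τ = R × C = 7.44 × 0.06086 L/cmH2O = 0.4528 s.
t = −τ·ln(1 − 0.90) = −0.4528·ln(0.1) = 1.043 s.

1.04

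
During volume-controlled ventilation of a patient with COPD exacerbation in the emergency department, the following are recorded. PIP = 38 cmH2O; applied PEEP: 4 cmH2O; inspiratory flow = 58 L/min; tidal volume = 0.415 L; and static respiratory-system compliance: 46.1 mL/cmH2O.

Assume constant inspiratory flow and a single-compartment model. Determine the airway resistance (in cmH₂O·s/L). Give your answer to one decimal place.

25.9

Flow: 58 L/min ÷ 60 = 0.9667 L/s.
Equation of motion (constant flow): PIP = Vt/C + R·V̇ + PEEP.
R·V̇ = PIP − Vt/C − PEEP = 38 − 415/46.1 − 4 = 38 − 9.002 − 4 = 24.998 cmH2O.
R = 24.998 / 0.9667 = 25.859 cmH2O·s/L.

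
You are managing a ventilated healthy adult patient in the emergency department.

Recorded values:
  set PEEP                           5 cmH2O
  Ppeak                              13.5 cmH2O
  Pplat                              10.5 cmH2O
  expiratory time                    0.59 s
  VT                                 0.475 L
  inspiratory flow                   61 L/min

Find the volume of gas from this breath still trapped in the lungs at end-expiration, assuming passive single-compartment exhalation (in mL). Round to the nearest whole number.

47

Flow: 61 L/min ÷ 60 = 1.0167 L/s.
R = (PIP − Pplat)/V̇ = (13.5 − 10.5) / 1.0167 = 3.0/1.0167 = 2.951 cmH2O·s/L.
C = Vt/(Pplat − PEEP) = 475.0 / (10.5 − 5) = 475.0/5.5 = 86.364 mL/cmH2O.
τ = R × C = 2.951 × 0.08636 L/cmH2O = 0.2548 s.
Fraction remaining = e^(−Te/τ) = e^(−0.59/0.2548) = 0.09871.
Trapped volume = 475.0 × 0.09871 = 46.887 mL.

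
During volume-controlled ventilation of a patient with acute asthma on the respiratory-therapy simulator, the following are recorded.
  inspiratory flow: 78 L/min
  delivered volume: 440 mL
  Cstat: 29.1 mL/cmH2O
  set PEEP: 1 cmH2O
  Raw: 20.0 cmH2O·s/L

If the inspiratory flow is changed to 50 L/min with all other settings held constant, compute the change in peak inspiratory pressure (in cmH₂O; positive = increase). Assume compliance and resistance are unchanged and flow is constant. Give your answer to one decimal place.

Flow: 78 L/min ÷ 60 = 1.3 L/s.
New flow: 50 L/min ÷ 60 = 0.8333 L/s.
PIP = Vt/C + R·V̇ + PEEP (constant-flow equation of motion).
Only the resistive term changes: ΔPIP = R × ΔV̇ = 20.0 × (0.8333 − 1.3) = 20.0 × -0.4667 = -9.334 cmH2O.

-9.3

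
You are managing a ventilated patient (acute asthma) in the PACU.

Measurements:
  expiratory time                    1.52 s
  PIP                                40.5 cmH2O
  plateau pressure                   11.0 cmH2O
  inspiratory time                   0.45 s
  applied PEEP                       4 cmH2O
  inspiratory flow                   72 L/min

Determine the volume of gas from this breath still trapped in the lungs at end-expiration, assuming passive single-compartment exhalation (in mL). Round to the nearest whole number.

Flow: 72 L/min ÷ 60 = 1.2 L/s.
Vt = flow × Ti = 1.2 L/s × 0.45 s × 1000 mL/L = 540.0 mL.
R = (PIP − Pplat)/V̇ = (40.5 − 11.0) / 1.2 = 29.5/1.2 = 24.583 cmH2O·s/L.
C = Vt/(Pplat − PEEP) = 540.0 / (11.0 − 4) = 540.0/7.0 = 77.143 mL/cmH2O.
τ = R × C = 24.583 × 0.07714 L/cmH2O = 1.896 s.
Fraction remaining = e^(−Te/τ) = e^(−1.52/1.896) = 0.4486.
Trapped volume = 540.0 × 0.4486 = 242.24 mL.

242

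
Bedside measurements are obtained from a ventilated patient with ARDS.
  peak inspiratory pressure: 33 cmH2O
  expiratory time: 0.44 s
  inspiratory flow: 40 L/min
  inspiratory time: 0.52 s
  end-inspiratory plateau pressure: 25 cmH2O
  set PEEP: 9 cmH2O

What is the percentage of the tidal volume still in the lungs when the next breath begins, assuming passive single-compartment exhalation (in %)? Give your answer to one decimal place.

Flow: 40 L/min ÷ 60 = 0.6667 L/s.
Vt = flow × Ti = 0.6667 L/s × 0.52 s × 1000 mL/L = 346.68 mL.
R = (PIP − Pplat)/V̇ = (33 − 25) / 0.6667 = 8.0/0.6667 = 11.999 cmH2O·s/L.
C = Vt/(Pplat − PEEP) = 346.68 / (25 − 9) = 346.68/16.0 = 21.668 mL/cmH2O.
τ = R × C = 11.999 × 0.02167 L/cmH2O = 0.26 s.
Fraction remaining at end-expiration = e^(−Te/τ) = e^(−0.44/0.26) = 0.1841 → 18.41%.

18.4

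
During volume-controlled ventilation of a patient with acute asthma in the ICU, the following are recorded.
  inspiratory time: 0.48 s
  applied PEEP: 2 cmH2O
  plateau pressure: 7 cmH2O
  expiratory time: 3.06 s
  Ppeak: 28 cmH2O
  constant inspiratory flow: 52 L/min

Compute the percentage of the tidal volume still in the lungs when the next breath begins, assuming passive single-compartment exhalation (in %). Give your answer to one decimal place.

Flow: 52 L/min ÷ 60 = 0.8667 L/s.
Vt = flow × Ti = 0.8667 L/s × 0.48 s × 1000 mL/L = 416.02 mL.
R = (PIP − Pplat)/V̇ = (28 − 7) / 0.8667 = 21.0/0.8667 = 24.23 cmH2O·s/L.
C = Vt/(Pplat − PEEP) = 416.02 / (7 − 2) = 416.02/5.0 = 83.204 mL/cmH2O.
τ = R × C = 24.23 × 0.0832 L/cmH2O = 2.016 s.
Fraction remaining at end-expiration = e^(−Te/τ) = e^(−3.06/2.016) = 0.2192 → 21.92%.

21.9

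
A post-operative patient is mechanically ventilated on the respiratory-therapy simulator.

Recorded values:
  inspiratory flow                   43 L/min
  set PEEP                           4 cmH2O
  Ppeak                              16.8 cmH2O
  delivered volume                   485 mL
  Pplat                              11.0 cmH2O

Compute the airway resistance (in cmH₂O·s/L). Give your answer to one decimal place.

8.1

Flow: 43 L/min ÷ 60 = 0.7167 L/s.
Raw = (PIP − Pplat) / flow = (16.8 − 11.0) / 0.7167 = 5.8 / 0.7167 = 8.093 cmH2O·s/L.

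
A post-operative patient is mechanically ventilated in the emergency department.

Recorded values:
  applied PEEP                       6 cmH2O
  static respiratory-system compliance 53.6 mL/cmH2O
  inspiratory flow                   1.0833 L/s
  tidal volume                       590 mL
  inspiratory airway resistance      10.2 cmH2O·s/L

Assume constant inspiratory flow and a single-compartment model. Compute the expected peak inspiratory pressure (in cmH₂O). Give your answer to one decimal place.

Equation of motion (constant flow): PIP = Vt/C + R·V̇ + PEEP.
PIP = 590/53.6 + 10.2×1.0833 + 6 = 11.007 + 11.05 + 6 = 28.057 cmH2O.

28.1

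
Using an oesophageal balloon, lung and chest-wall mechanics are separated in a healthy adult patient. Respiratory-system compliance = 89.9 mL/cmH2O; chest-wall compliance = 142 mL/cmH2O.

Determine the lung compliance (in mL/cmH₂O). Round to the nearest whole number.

245

1/CL = 1/Crs − 1/Ccw.
1/CL = 1/89.9 − 1/142 = 0.004081.
CL = 245.04 mL/cmH2O.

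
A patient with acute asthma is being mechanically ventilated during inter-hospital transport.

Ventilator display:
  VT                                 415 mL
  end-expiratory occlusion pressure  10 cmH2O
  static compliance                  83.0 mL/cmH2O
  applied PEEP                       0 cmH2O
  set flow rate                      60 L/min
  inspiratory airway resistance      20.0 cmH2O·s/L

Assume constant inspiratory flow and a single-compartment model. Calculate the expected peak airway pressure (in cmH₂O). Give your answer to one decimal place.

35.0

Flow: 60 L/min ÷ 60 = 1 L/s.
Total PEEP = 10 cmH2O (set 0 + intrinsic 10); this is the baseline alveolar pressure.
Equation of motion (constant flow): PIP = Vt/C + R·V̇ + PEEP.
PIP = 415/83.0 + 20.0×1 + 10 = 5.0 + 20.0 + 10 = 35.0 cmH2O.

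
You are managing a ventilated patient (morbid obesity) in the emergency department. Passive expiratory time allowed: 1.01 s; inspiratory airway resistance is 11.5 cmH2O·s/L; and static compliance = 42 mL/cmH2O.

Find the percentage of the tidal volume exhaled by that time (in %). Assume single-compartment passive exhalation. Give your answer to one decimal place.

87.6

τ = R × C = 11.5 × 42 mL/cmH2O = 11.5 × 0.042 L/cmH2O = 0.483 s.
Passive exhalation: V(t)/V₀ = e^(−t/τ) = e^(−1.01/0.483) = 0.1236.
Fraction exhaled = 1 − 0.1236 = 0.8764 → 87.64%.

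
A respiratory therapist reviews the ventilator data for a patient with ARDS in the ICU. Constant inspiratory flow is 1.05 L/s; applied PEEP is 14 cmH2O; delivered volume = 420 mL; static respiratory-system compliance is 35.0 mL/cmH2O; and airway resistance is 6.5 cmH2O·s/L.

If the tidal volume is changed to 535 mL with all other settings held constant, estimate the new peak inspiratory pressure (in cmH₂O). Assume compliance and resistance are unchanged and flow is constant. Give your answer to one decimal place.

36.1

PIP = Vt/C + R·V̇ + PEEP (constant-flow equation of motion).
Only the elastic term changes: ΔPIP = ΔVt / C = (535 − 420) / 35.0 = 3.286 cmH2O.
Original PIP = 420/35.0 + 6.5×1.05 + 14 = 32.825 cmH2O; new PIP = 32.825 + (3.286) = 36.111 cmH2O.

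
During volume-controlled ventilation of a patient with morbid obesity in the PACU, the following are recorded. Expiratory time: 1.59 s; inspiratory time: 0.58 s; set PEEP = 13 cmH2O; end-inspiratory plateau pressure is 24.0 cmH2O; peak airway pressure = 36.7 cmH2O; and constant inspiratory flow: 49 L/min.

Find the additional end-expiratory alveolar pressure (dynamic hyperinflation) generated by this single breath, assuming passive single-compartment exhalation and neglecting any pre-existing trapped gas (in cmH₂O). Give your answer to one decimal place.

Flow: 49 L/min ÷ 60 = 0.8167 L/s.
Vt = flow × Ti = 0.8167 L/s × 0.58 s × 1000 mL/L = 473.69 mL.
R = (PIP − Pplat)/V̇ = (36.7 − 24.0) / 0.8167 = 12.7/0.8167 = 15.55 cmH2O·s/L.
C = Vt/(Pplat − PEEP) = 473.69 / (24.0 − 13) = 473.69/11.0 = 43.063 mL/cmH2O.
τ = R × C = 15.55 × 0.04306 L/cmH2O = 0.6696 s.
Fraction remaining = e^(−Te/τ) = e^(−1.59/0.6696) = 0.09306; trapped volume = 473.69 × 0.09306 = 44.082 mL.
Additional alveolar pressure from trapping ≈ V_trapped / C = 44.082 / 43.063 = 1.024 cmH2O.

1.0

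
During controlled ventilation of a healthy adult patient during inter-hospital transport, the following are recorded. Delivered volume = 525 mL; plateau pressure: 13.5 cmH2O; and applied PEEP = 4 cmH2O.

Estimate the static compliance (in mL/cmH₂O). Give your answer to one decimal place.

Cstat = Vt / (Pplat − PEEP) = 525 / (13.5 − 4) = 525 / 9.5 = 55.263 mL/cmH2O.

55.3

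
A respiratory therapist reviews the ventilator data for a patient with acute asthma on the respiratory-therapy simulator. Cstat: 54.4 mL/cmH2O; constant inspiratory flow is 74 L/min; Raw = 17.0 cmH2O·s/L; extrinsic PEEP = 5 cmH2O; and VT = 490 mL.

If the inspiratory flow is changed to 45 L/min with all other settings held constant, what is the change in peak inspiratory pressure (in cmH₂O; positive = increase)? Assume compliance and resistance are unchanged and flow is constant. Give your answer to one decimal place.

Flow: 74 L/min ÷ 60 = 1.2333 L/s.
New flow: 45 L/min ÷ 60 = 0.75 L/s.
PIP = Vt/C + R·V̇ + PEEP (constant-flow equation of motion).
Only the resistive term changes: ΔPIP = R × ΔV̇ = 17.0 × (0.75 − 1.2333) = 17.0 × -0.4833 = -8.216 cmH2O.

-8.2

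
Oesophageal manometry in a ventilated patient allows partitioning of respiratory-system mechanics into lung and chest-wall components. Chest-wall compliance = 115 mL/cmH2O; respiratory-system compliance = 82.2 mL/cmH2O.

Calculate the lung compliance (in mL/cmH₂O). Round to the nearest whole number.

288

1/CL = 1/Crs − 1/Ccw.
1/CL = 1/82.2 − 1/115 = 0.00347.
CL = 288.18 mL/cmH2O.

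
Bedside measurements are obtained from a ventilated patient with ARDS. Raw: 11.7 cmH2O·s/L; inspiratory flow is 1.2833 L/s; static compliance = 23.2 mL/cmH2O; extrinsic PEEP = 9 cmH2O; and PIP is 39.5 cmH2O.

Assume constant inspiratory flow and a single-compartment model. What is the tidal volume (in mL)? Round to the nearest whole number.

359

Equation of motion (constant flow): PIP = Vt/C + R·V̇ + PEEP.
Vt/C = PIP − R·V̇ − PEEP = 39.5 − 15.015 − 9 = 15.485 cmH2O.
Vt = C × 15.485 = 23.2 × 15.485 = 359.25 mL.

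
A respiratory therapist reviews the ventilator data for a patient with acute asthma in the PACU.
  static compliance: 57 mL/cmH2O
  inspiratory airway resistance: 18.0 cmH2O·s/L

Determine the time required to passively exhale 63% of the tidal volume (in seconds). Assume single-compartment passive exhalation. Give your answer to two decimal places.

τ = R × C = 18.0 × 57 mL/cmH2O = 18.0 × 0.057 L/cmH2O = 1.026 s.
Exhaled fraction f = 1 − e^(−t/τ) → t = −τ·ln(1 − f) = −1.026·ln(0.37) = 1.02 s.

1.02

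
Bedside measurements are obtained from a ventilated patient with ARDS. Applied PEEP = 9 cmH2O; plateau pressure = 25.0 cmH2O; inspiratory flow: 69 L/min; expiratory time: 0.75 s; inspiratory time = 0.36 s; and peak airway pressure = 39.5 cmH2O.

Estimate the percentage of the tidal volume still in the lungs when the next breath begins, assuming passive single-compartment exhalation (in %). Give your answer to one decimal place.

10.0

Flow: 69 L/min ÷ 60 = 1.15 L/s.
Vt = flow × Ti = 1.15 L/s × 0.36 s × 1000 mL/L = 414.0 mL.
R = (PIP − Pplat)/V̇ = (39.5 − 25.0) / 1.15 = 14.5/1.15 = 12.609 cmH2O·s/L.
C = Vt/(Pplat − PEEP) = 414.0 / (25.0 − 9) = 414.0/16.0 = 25.875 mL/cmH2O.
τ = R × C = 12.609 × 0.02588 L/cmH2O = 0.3263 s.
Fraction remaining at end-expiration = e^(−Te/τ) = e^(−0.75/0.3263) = 0.1004 → 10.04%.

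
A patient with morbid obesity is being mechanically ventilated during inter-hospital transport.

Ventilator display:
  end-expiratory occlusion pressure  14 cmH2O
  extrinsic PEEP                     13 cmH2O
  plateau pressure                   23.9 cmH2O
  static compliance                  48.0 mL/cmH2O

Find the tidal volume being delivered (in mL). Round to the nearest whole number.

End-expiratory occlusion gives total PEEP = 14 cmH2O (intrinsic PEEP = 14 − 13 = 1). Use total PEEP for the elastic gradient.
Vt = Cstat × (Pplat − PEEPtotal) = 48.0 × (23.9 − 14) = 48.0 × 9.9 = 475.2 mL.

475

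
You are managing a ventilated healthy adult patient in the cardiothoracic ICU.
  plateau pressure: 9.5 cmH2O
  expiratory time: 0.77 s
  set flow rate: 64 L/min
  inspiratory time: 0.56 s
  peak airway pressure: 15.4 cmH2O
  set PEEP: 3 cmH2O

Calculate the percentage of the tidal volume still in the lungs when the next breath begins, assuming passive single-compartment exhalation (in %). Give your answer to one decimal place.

Flow: 64 L/min ÷ 60 = 1.0667 L/s.
Vt = flow × Ti = 1.0667 L/s × 0.56 s × 1000 mL/L = 597.35 mL.
R = (PIP − Pplat)/V̇ = (15.4 − 9.5) / 1.0667 = 5.9/1.0667 = 5.531 cmH2O·s/L.
C = Vt/(Pplat − PEEP) = 597.35 / (9.5 − 3) = 597.35/6.5 = 91.9 mL/cmH2O.
τ = R × C = 5.531 × 0.0919 L/cmH2O = 0.5083 s.
Fraction remaining at end-expiration = e^(−Te/τ) = e^(−0.77/0.5083) = 0.2198 → 21.98%.

22.0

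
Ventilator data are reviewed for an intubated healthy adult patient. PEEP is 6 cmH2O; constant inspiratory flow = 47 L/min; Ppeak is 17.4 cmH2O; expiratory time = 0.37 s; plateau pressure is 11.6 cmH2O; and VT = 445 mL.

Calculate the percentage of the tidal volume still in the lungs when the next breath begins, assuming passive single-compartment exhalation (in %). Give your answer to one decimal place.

53.3

Flow: 47 L/min ÷ 60 = 0.7833 L/s.
R = (PIP − Pplat)/V̇ = (17.4 − 11.6) / 0.7833 = 5.8/0.7833 = 7.405 cmH2O·s/L.
C = Vt/(Pplat − PEEP) = 445.0 / (11.6 − 6) = 445.0/5.6 = 79.464 mL/cmH2O.
τ = R × C = 7.405 × 0.07946 L/cmH2O = 0.5884 s.
Fraction remaining at end-expiration = e^(−Te/τ) = e^(−0.37/0.5884) = 0.5332 → 53.32%.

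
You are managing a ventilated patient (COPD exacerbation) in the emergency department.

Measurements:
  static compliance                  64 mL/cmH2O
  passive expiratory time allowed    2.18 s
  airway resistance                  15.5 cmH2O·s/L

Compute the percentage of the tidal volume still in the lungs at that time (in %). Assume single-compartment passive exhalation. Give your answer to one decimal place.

11.1

τ = R × C = 15.5 × 64 mL/cmH2O = 15.5 × 0.064 L/cmH2O = 0.992 s.
Passive exhalation: V(t)/V₀ = e^(−t/τ) = e^(−2.18/0.992) = 0.1111.
Fraction remaining = 0.1111 → 11.11%.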